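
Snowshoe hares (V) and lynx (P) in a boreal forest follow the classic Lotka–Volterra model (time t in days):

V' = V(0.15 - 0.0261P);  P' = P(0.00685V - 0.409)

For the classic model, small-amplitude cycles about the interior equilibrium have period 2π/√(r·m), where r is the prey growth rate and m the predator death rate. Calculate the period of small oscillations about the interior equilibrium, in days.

T ≈ 25.4 days

Here r = 0.15 and m = 0.409, so r·m = 0.0613.
ω = √0.0613 = 0.248 per day, hence T = 2π/ω ≈ 25.4 days.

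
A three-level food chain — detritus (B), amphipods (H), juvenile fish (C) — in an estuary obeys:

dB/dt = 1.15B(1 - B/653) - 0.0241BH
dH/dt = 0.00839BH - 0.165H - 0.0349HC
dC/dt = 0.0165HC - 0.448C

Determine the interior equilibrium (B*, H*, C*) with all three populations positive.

B* ≈ 281, H* ≈ 27.2, C* ≈ 62.9

From dC/dt = 0: 0.0165H* = 0.448, so H* = 27.2.
From dB/dt = 0: 1.15(1 - B*/653) = 0.0241·27.2, giving B* = 653·(1 - 0.569) = 281.
From dH/dt = 0: 0.00839·281 - 0.165 = 0.0349C*, so C* = 2.2/0.0349 = 62.9.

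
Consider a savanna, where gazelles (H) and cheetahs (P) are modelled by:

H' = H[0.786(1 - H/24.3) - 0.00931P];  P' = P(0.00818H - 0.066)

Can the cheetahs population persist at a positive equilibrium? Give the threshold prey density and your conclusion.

Threshold H = 8.07; K > 8.07, so yes, the predator persists.

The predator equation gives dP/dt > 0 only when H > 0.066/0.00818 = 8.07.
Without the predator, H → K = 24.3. Since 24.3 > 8.07, the predator can invade and persist.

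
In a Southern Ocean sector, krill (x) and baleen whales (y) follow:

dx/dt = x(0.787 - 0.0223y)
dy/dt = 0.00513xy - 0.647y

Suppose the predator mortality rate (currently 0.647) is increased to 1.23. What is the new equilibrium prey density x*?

At the interior fixed point, setting dy/dt = 0 with y > 0 fixes x* = (predator death rate)/(xy coefficient) — independent of the other coefficients.
With the change, x* = 1.23/0.00513 = 240; it rises from 126.

x* ≈ 240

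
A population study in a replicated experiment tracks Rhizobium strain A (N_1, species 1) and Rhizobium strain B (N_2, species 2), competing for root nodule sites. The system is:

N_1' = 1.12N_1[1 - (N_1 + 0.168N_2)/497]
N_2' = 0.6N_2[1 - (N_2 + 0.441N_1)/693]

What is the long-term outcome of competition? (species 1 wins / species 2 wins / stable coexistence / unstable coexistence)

stable coexistence

Compare the nullcline intercepts: K1/α12 = 497/0.168 = 2960 > K2 = 693; K2/α21 = 693/0.441 = 1570 > K1 = 497.
Since both inequalities hold, each species can invade when rare, so the interior equilibrium is stable.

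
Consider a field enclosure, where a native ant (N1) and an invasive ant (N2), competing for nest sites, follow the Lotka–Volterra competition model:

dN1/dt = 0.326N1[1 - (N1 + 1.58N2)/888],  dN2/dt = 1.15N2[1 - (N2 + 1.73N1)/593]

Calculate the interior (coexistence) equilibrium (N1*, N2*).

Setting both brackets to zero gives the nullclines N1 + 1.58N2 = 888 and 1.73N1 + N2 = 593.
Substituting N2 = 593 - 1.73N1 into the first: N1(1 - 1.58·1.73) = 888 - 1.58·593.
So N1* = -48.9/-1.73 = 28.2, and then N2* = 593 - 1.73·28.2 = 544.

N1* ≈ 28.2, N2* ≈ 544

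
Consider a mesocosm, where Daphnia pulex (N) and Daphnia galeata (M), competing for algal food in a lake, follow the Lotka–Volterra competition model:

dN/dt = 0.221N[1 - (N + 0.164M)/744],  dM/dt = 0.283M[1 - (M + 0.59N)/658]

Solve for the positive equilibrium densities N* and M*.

Setting both brackets to zero gives the nullclines N + 0.164M = 744 and 0.59N + M = 658.
Substituting M = 658 - 0.59N into the first: N(1 - 0.164·0.59) = 744 - 0.164·658.
So N* = 636/0.903 = 704, and then M* = 658 - 0.59·704 = 243.

N* ≈ 704, M* ≈ 243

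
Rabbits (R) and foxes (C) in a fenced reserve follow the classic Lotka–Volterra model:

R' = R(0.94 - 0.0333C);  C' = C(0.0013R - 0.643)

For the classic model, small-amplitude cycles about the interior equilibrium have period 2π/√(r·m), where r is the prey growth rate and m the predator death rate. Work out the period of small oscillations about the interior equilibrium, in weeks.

T ≈ 8.08 weeks

Here r = 0.94 and m = 0.643, so r·m = 0.604.
ω = √0.604 = 0.777 per week, hence T = 2π/ω ≈ 8.08 weeks.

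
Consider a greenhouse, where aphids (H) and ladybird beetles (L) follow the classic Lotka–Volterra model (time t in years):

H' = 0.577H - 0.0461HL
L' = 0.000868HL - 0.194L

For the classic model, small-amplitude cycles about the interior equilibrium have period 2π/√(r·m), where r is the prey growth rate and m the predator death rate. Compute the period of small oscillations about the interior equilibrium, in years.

Here r = 0.577 and m = 0.194, so r·m = 0.112.
ω = √0.112 = 0.335 per year, hence T = 2π/ω ≈ 18.8 years.

T ≈ 18.8 years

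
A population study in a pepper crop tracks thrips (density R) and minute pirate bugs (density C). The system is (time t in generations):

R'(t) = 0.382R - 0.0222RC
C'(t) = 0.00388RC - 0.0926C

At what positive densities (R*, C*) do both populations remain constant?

Set dC/dt = 0 with C > 0: 0.00388R - 0.0926 = 0, so R* = 0.0926/0.00388 = 23.9.
Set dR/dt = 0 with R > 0: 0.382 - 0.0222C = 0, so C* = 0.382/0.0222 = 17.2.

R* ≈ 23.9, C* ≈ 17.2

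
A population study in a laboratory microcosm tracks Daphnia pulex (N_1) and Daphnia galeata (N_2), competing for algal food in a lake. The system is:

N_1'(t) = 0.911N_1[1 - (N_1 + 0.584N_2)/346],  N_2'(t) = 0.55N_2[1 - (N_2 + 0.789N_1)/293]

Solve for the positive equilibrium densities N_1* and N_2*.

N_1* ≈ 324, N_2* ≈ 37.1

Setting both brackets to zero gives the nullclines N_1 + 0.584N_2 = 346 and 0.789N_1 + N_2 = 293.
Substituting N_2 = 293 - 0.789N_1 into the first: N_1(1 - 0.584·0.789) = 346 - 0.584·293.
So N_1* = 175/0.539 = 324, and then N_2* = 293 - 0.789·324 = 37.1.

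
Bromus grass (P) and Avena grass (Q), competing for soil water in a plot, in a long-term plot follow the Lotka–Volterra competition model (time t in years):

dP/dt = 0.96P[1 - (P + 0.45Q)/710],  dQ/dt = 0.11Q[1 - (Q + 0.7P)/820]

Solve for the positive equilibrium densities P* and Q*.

P* ≈ 498, Q* ≈ 472

Setting both brackets to zero gives the nullclines P + 0.45Q = 710 and 0.7P + Q = 820.
Substituting Q = 820 - 0.7P into the first: P(1 - 0.45·0.7) = 710 - 0.45·820.
So P* = 341/0.685 = 498, and then Q* = 820 - 0.7·498 = 472.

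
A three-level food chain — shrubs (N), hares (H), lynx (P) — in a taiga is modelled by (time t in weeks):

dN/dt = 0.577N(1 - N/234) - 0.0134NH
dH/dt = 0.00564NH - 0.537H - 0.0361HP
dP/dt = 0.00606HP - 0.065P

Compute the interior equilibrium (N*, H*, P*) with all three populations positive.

N* ≈ 176, H* ≈ 10.7, P* ≈ 12.6

From dP/dt = 0: 0.00606H* = 0.065, so H* = 10.7.
From dN/dt = 0: 0.577(1 - N*/234) = 0.0134·10.7, giving N* = 234·(1 - 0.249) = 176.
From dH/dt = 0: 0.00564·176 - 0.537 = 0.0361P*, so P* = 0.454/0.0361 = 12.6.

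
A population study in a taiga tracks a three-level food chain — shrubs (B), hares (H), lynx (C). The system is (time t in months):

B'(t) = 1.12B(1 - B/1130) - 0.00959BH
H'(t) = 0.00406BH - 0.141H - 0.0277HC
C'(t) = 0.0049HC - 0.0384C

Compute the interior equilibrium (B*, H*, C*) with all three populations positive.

From dC/dt = 0: 0.0049H* = 0.0384, so H* = 7.84.
From dB/dt = 0: 1.12(1 - B*/1130) = 0.00959·7.84, giving B* = 1130·(1 - 0.0671) = 1050.
From dH/dt = 0: 0.00406·1050 - 0.141 = 0.0277C*, so C* = 4.14/0.0277 = 149.

B* ≈ 1050, H* ≈ 7.84, C* ≈ 149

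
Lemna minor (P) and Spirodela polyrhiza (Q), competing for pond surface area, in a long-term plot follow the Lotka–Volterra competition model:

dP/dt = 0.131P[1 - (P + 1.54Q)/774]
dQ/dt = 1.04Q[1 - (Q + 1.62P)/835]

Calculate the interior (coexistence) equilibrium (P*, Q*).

Setting both brackets to zero gives the nullclines P + 1.54Q = 774 and 1.62P + Q = 835.
Substituting Q = 835 - 1.62P into the first: P(1 - 1.54·1.62) = 774 - 1.54·835.
So P* = -512/-1.49 = 342, and then Q* = 835 - 1.62·342 = 280.

P* ≈ 342, Q* ≈ 280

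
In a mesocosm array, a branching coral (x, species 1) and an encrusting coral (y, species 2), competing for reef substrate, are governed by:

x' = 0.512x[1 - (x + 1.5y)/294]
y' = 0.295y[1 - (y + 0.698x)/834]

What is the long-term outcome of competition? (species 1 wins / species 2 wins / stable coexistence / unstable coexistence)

species 2 excludes species 1

Compare the nullcline intercepts: K1/α12 = 294/1.5 = 196 < K2 = 834; K2/α21 = 834/0.698 = 1190 > K1 = 294.
Since the inequalities point opposite ways, species 2 can invade but species 1 cannot.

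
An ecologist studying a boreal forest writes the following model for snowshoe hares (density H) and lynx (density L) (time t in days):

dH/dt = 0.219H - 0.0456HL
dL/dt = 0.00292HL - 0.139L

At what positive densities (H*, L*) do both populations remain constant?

Set dL/dt = 0 with L > 0: 0.00292H - 0.139 = 0, so H* = 0.139/0.00292 = 47.6.
Set dH/dt = 0 with H > 0: 0.219 - 0.0456L = 0, so L* = 0.219/0.0456 = 4.8.

H* ≈ 47.6, L* ≈ 4.8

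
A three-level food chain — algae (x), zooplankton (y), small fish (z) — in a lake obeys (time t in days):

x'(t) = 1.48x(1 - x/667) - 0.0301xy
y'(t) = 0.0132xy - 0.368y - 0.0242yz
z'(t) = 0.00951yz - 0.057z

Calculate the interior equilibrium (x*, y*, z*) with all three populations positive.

x* ≈ 586, y* ≈ 5.99, z* ≈ 304

From dz/dt = 0: 0.00951y* = 0.057, so y* = 5.99.
From dx/dt = 0: 1.48(1 - x*/667) = 0.0301·5.99, giving x* = 667·(1 - 0.122) = 586.
From dy/dt = 0: 0.0132·586 - 0.368 = 0.0242z*, so z* = 7.36/0.0242 = 304.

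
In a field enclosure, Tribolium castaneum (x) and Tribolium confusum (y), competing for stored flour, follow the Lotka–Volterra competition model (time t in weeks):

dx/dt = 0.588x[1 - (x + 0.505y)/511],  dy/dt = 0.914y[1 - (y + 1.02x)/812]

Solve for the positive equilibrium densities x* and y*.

x* ≈ 208, y* ≈ 600

Setting both brackets to zero gives the nullclines x + 0.505y = 511 and 1.02x + y = 812.
Substituting y = 812 - 1.02x into the first: x(1 - 0.505·1.02) = 511 - 0.505·812.
So x* = 101/0.485 = 208, and then y* = 812 - 1.02·208 = 600.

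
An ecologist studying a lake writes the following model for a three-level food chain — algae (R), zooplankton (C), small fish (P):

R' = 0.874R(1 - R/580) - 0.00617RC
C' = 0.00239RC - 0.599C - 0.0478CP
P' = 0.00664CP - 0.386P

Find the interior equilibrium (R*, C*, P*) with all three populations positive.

From dP/dt = 0: 0.00664C* = 0.386, so C* = 58.1.
From dR/dt = 0: 0.874(1 - R*/580) = 0.00617·58.1, giving R* = 580·(1 - 0.41) = 342.
From dC/dt = 0: 0.00239·342 - 0.599 = 0.0478P*, so P* = 0.218/0.0478 = 4.57.

R* ≈ 342, C* ≈ 58.1, P* ≈ 4.57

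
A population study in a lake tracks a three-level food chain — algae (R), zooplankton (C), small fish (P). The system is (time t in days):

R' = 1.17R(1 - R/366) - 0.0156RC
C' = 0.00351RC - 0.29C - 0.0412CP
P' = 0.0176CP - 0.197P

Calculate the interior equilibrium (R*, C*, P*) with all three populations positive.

From dP/dt = 0: 0.0176C* = 0.197, so C* = 11.2.
From dR/dt = 0: 1.17(1 - R*/366) = 0.0156·11.2, giving R* = 366·(1 - 0.149) = 311.
From dC/dt = 0: 0.00351·311 - 0.29 = 0.0412P*, so P* = 0.803/0.0412 = 19.5.

R* ≈ 311, C* ≈ 11.2, P* ≈ 19.5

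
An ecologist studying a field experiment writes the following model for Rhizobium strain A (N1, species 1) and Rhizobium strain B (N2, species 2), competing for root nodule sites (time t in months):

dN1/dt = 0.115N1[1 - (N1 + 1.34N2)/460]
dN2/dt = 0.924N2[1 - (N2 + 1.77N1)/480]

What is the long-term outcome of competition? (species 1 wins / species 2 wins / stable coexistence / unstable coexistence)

unstable coexistence (outcome depends on initial conditions)

Compare the nullcline intercepts: K1/α12 = 460/1.34 = 343 < K2 = 480; K2/α21 = 480/1.77 = 271 < K1 = 460.
Since both are reversed, neither can invade when rare; the interior point is a saddle.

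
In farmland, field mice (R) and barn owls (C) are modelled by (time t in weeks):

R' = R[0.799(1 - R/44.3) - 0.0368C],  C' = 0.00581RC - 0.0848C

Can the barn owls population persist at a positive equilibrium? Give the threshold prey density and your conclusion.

The predator equation gives dC/dt > 0 only when R > 0.0848/0.00581 = 14.6.
Without the predator, R → K = 44.3. Since 44.3 > 14.6, the predator can invade and persist.

Threshold R = 14.6; K > 14.6, so yes, the predator persists.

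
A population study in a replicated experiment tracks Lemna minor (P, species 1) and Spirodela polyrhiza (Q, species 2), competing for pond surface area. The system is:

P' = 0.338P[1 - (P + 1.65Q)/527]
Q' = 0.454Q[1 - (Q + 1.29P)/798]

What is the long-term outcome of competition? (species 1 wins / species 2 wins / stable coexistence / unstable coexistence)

Compare the nullcline intercepts: K1/α12 = 527/1.65 = 319 < K2 = 798; K2/α21 = 798/1.29 = 619 > K1 = 527.
Since the inequalities point opposite ways, species 2 can invade but species 1 cannot.

species 2 excludes species 1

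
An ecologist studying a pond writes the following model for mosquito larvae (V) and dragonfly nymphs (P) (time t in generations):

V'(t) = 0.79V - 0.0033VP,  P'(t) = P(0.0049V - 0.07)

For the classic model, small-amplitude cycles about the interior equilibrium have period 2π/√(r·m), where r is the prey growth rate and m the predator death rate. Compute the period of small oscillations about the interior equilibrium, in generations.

T ≈ 26.7 generations

Here r = 0.79 and m = 0.07, so r·m = 0.0553.
ω = √0.0553 = 0.235 per generation, hence T = 2π/ω ≈ 26.7 generations.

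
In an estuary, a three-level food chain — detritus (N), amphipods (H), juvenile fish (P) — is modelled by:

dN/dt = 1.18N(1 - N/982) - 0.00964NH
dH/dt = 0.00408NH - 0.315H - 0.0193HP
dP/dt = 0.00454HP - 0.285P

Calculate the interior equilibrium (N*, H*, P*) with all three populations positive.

From dP/dt = 0: 0.00454H* = 0.285, so H* = 62.8.
From dN/dt = 0: 1.18(1 - N*/982) = 0.00964·62.8, giving N* = 982·(1 - 0.513) = 478.
From dH/dt = 0: 0.00408·478 - 0.315 = 0.0193P*, so P* = 1.64/0.0193 = 84.8.

N* ≈ 478, H* ≈ 62.8, P* ≈ 84.8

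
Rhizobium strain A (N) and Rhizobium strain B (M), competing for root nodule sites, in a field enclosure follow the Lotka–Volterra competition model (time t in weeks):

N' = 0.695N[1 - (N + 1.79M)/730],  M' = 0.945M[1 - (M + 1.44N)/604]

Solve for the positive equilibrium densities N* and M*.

N* ≈ 223, M* ≈ 283

Setting both brackets to zero gives the nullclines N + 1.79M = 730 and 1.44N + M = 604.
Substituting M = 604 - 1.44N into the first: N(1 - 1.79·1.44) = 730 - 1.79·604.
So N* = -351/-1.58 = 223, and then M* = 604 - 1.44·223 = 283.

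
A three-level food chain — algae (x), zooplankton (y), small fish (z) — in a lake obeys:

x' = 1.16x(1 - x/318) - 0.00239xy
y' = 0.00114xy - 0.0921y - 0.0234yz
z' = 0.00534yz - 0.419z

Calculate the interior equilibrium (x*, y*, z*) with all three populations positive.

x* ≈ 267, y* ≈ 78.5, z* ≈ 9.05

From dz/dt = 0: 0.00534y* = 0.419, so y* = 78.5.
From dx/dt = 0: 1.16(1 - x*/318) = 0.00239·78.5, giving x* = 318·(1 - 0.162) = 267.
From dy/dt = 0: 0.00114·267 - 0.0921 = 0.0234z*, so z* = 0.212/0.0234 = 9.05.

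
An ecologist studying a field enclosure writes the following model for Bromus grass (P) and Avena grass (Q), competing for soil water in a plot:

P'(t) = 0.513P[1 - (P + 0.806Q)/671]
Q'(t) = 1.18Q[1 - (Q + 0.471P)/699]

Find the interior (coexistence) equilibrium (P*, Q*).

P* ≈ 173, Q* ≈ 617

Setting both brackets to zero gives the nullclines P + 0.806Q = 671 and 0.471P + Q = 699.
Substituting Q = 699 - 0.471P into the first: P(1 - 0.806·0.471) = 671 - 0.806·699.
So P* = 108/0.62 = 173, and then Q* = 699 - 0.471·173 = 617.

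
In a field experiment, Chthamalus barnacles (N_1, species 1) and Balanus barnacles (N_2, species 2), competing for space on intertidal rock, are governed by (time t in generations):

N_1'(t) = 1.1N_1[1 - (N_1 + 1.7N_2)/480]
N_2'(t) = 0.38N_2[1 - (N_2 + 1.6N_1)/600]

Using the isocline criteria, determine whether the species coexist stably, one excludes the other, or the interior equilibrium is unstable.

unstable coexistence (outcome depends on initial conditions)

Compare the nullcline intercepts: K1/α12 = 480/1.7 = 282 < K2 = 600; K2/α21 = 600/1.6 = 375 < K1 = 480.
Since both are reversed, neither can invade when rare; the interior point is a saddle.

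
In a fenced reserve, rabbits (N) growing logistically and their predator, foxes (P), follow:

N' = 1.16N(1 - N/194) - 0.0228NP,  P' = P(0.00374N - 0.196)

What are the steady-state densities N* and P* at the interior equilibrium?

N* ≈ 52.4, P* ≈ 37.1

From dP/dt = 0 with P > 0: 0.00374N* = 0.196, so N* = 52.4.
Substitute into dN/dt = 0: 1.16(1 - 52.4/194) = 0.0228P*.
The bracket is 0.73, giving P* = 0.847/0.0228 = 37.1.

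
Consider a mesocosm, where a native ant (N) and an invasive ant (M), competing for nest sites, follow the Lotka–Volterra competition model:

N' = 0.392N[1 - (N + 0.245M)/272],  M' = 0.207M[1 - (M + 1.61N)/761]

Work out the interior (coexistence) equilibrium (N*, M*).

N* ≈ 141, M* ≈ 534

Setting both brackets to zero gives the nullclines N + 0.245M = 272 and 1.61N + M = 761.
Substituting M = 761 - 1.61N into the first: N(1 - 0.245·1.61) = 272 - 0.245·761.
So N* = 85.6/0.606 = 141, and then M* = 761 - 1.61·141 = 534.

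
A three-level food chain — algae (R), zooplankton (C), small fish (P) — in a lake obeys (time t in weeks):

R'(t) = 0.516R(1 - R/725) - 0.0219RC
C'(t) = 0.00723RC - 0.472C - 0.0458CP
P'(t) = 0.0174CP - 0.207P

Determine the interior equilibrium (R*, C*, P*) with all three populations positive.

R* ≈ 359, C* ≈ 11.9, P* ≈ 46.4

From dP/dt = 0: 0.0174C* = 0.207, so C* = 11.9.
From dR/dt = 0: 0.516(1 - R*/725) = 0.0219·11.9, giving R* = 725·(1 - 0.505) = 359.
From dC/dt = 0: 0.00723·359 - 0.472 = 0.0458P*, so P* = 2.12/0.0458 = 46.4.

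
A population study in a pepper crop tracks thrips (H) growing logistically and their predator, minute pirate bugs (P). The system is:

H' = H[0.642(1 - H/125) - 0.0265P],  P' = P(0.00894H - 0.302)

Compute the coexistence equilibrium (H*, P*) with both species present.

H* ≈ 33.8, P* ≈ 17.7

From dP/dt = 0 with P > 0: 0.00894H* = 0.302, so H* = 33.8.
Substitute into dH/dt = 0: 0.642(1 - 33.8/125) = 0.0265P*.
The bracket is 0.73, giving P* = 0.469/0.0265 = 17.7.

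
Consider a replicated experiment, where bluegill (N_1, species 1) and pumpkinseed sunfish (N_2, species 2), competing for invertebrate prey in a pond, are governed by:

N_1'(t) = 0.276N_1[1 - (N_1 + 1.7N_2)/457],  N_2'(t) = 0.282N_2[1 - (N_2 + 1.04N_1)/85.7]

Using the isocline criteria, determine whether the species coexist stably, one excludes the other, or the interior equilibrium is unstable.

Compare the nullcline intercepts: K1/α12 = 457/1.7 = 269 > K2 = 85.7; K2/α21 = 85.7/1.04 = 82.4 < K1 = 457.
Since the inequalities point opposite ways, species 1 can invade but species 2 cannot.

species 1 excludes species 2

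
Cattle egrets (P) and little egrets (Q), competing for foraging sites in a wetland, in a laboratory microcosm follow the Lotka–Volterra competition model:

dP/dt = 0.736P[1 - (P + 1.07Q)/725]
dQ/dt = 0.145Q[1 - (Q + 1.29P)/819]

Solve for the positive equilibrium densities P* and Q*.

Setting both brackets to zero gives the nullclines P + 1.07Q = 725 and 1.29P + Q = 819.
Substituting Q = 819 - 1.29P into the first: P(1 - 1.07·1.29) = 725 - 1.07·819.
So P* = -151/-0.38 = 398, and then Q* = 819 - 1.29·398 = 306.

P* ≈ 398, Q* ≈ 306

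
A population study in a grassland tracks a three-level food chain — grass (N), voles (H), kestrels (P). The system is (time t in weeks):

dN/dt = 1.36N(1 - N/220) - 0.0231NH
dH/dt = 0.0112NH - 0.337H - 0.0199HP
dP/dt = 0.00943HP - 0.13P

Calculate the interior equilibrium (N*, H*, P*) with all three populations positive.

From dP/dt = 0: 0.00943H* = 0.13, so H* = 13.8.
From dN/dt = 0: 1.36(1 - N*/220) = 0.0231·13.8, giving N* = 220·(1 - 0.234) = 168.
From dH/dt = 0: 0.0112·168 - 0.337 = 0.0199P*, so P* = 1.55/0.0199 = 77.9.

N* ≈ 168, H* ≈ 13.8, P* ≈ 77.9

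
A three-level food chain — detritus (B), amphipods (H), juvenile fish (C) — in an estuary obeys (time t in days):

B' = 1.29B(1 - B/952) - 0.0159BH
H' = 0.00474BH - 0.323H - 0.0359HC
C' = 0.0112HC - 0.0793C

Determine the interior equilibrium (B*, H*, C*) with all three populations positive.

B* ≈ 869, H* ≈ 7.08, C* ≈ 106

From dC/dt = 0: 0.0112H* = 0.0793, so H* = 7.08.
From dB/dt = 0: 1.29(1 - B*/952) = 0.0159·7.08, giving B* = 952·(1 - 0.0873) = 869.
From dH/dt = 0: 0.00474·869 - 0.323 = 0.0359C*, so C* = 3.8/0.0359 = 106.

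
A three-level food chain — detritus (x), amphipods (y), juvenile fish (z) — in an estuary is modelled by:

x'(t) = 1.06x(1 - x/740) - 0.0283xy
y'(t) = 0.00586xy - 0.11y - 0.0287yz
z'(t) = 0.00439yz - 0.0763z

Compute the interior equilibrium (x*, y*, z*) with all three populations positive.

From dz/dt = 0: 0.00439y* = 0.0763, so y* = 17.4.
From dx/dt = 0: 1.06(1 - x*/740) = 0.0283·17.4, giving x* = 740·(1 - 0.464) = 397.
From dy/dt = 0: 0.00586·397 - 0.11 = 0.0287z*, so z* = 2.21/0.0287 = 77.2.

x* ≈ 397, y* ≈ 17.4, z* ≈ 77.2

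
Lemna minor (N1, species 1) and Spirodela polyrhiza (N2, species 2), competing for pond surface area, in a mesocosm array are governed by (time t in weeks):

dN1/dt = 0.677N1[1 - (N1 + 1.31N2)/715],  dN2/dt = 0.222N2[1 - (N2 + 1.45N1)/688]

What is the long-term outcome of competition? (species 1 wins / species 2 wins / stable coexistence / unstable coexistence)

Compare the nullcline intercepts: K1/α12 = 715/1.31 = 546 < K2 = 688; K2/α21 = 688/1.45 = 474 < K1 = 715.
Since both are reversed, neither can invade when rare; the interior point is a saddle.

unstable coexistence (outcome depends on initial conditions)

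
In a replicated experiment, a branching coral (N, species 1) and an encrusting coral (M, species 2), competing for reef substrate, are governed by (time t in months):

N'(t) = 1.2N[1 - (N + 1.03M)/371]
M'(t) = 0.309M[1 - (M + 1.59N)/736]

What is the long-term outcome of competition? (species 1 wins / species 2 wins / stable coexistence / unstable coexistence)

Compare the nullcline intercepts: K1/α12 = 371/1.03 = 360 < K2 = 736; K2/α21 = 736/1.59 = 463 > K1 = 371.
Since the inequalities point opposite ways, species 2 can invade but species 1 cannot.

species 2 excludes species 1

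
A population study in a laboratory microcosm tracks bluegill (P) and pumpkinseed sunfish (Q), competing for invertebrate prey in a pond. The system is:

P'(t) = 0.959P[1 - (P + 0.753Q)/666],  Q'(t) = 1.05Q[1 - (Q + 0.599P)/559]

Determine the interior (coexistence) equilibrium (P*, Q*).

P* ≈ 446, Q* ≈ 292

Setting both brackets to zero gives the nullclines P + 0.753Q = 666 and 0.599P + Q = 559.
Substituting Q = 559 - 0.599P into the first: P(1 - 0.753·0.599) = 666 - 0.753·559.
So P* = 245/0.549 = 446, and then Q* = 559 - 0.599·446 = 292.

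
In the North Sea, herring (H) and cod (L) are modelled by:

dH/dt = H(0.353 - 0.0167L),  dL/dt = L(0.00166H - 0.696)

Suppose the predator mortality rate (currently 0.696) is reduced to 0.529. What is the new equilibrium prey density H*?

At the interior fixed point, setting dL/dt = 0 with L > 0 fixes H* = (predator death rate)/(HL coefficient) — independent of the other coefficients.
With the change, H* = 0.529/0.00166 = 319; it falls from 419.

H* ≈ 319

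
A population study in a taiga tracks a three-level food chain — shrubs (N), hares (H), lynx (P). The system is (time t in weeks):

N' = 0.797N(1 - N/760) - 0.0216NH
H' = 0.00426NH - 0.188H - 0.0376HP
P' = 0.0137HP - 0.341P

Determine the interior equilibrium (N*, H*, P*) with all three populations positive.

From dP/dt = 0: 0.0137H* = 0.341, so H* = 24.9.
From dN/dt = 0: 0.797(1 - N*/760) = 0.0216·24.9, giving N* = 760·(1 - 0.675) = 247.
From dH/dt = 0: 0.00426·247 - 0.188 = 0.0376P*, so P* = 0.866/0.0376 = 23.

N* ≈ 247, H* ≈ 24.9, P* ≈ 23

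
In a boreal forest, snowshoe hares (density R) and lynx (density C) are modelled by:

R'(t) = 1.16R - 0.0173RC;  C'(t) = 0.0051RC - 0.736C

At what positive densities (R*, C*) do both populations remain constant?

Set dC/dt = 0 with C > 0: 0.0051R - 0.736 = 0, so R* = 0.736/0.0051 = 144.
Set dR/dt = 0 with R > 0: 1.16 - 0.0173C = 0, so C* = 1.16/0.0173 = 67.1.

R* ≈ 144, C* ≈ 67.1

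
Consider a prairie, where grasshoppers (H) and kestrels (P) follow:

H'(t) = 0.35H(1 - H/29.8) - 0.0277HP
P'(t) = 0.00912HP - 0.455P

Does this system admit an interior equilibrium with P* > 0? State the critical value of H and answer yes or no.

The predator equation gives dP/dt > 0 only when H > 0.455/0.00912 = 49.9.
Without the predator, H → K = 29.8. Since 29.8 < 49.9, the predator cannot invade.

Threshold H = 49.9; K < 49.9, so no, the predator goes extinct.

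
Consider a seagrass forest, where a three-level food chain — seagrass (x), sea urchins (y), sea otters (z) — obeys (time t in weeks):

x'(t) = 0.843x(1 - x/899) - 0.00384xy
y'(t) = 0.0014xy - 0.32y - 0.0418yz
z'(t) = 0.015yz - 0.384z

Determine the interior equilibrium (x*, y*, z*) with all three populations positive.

From dz/dt = 0: 0.015y* = 0.384, so y* = 25.6.
From dx/dt = 0: 0.843(1 - x*/899) = 0.00384·25.6, giving x* = 899·(1 - 0.117) = 794.
From dy/dt = 0: 0.0014·794 - 0.32 = 0.0418z*, so z* = 0.792/0.0418 = 18.9.

x* ≈ 794, y* ≈ 25.6, z* ≈ 18.9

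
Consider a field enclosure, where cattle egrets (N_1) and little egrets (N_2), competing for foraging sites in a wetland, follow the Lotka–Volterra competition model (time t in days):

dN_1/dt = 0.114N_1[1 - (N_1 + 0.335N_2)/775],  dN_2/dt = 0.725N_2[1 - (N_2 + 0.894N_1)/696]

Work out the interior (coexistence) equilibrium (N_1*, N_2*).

N_1* ≈ 773, N_2* ≈ 4.5

Setting both brackets to zero gives the nullclines N_1 + 0.335N_2 = 775 and 0.894N_1 + N_2 = 696.
Substituting N_2 = 696 - 0.894N_1 into the first: N_1(1 - 0.335·0.894) = 775 - 0.335·696.
So N_1* = 542/0.701 = 773, and then N_2* = 696 - 0.894·773 = 4.5.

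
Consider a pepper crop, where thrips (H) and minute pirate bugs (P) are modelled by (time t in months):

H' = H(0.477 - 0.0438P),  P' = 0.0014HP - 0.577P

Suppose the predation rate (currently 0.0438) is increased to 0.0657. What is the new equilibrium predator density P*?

P* ≈ 7.26

At the interior fixed point, setting dH/dt = 0 with H > 0 fixes P* = (prey growth rate)/(HP coefficient) — independent of the other coefficients.
With the change, P* = 0.477/0.0657 = 7.26; it falls from 10.9.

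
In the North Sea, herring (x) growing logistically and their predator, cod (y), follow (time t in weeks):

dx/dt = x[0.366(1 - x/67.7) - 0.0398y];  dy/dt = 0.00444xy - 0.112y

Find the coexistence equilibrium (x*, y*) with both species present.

From dy/dt = 0 with y > 0: 0.00444x* = 0.112, so x* = 25.2.
Substitute into dx/dt = 0: 0.366(1 - 25.2/67.7) = 0.0398y*.
The bracket is 0.627, giving y* = 0.23/0.0398 = 5.77.

x* ≈ 25.2, y* ≈ 5.77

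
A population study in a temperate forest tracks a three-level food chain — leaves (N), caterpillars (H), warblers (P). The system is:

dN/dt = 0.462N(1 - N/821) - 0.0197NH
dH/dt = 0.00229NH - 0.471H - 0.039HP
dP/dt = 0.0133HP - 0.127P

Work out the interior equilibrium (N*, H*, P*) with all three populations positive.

N* ≈ 487, H* ≈ 9.55, P* ≈ 16.5

From dP/dt = 0: 0.0133H* = 0.127, so H* = 9.55.
From dN/dt = 0: 0.462(1 - N*/821) = 0.0197·9.55, giving N* = 821·(1 - 0.407) = 487.
From dH/dt = 0: 0.00229·487 - 0.471 = 0.039P*, so P* = 0.644/0.039 = 16.5.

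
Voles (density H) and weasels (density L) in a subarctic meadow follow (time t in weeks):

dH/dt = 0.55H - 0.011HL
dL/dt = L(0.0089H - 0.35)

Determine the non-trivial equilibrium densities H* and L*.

Set dL/dt = 0 with L > 0: 0.0089H - 0.35 = 0, so H* = 0.35/0.0089 = 39.3.
Set dH/dt = 0 with H > 0: 0.55 - 0.011L = 0, so L* = 0.55/0.011 = 50.

H* ≈ 39.3, L* ≈ 50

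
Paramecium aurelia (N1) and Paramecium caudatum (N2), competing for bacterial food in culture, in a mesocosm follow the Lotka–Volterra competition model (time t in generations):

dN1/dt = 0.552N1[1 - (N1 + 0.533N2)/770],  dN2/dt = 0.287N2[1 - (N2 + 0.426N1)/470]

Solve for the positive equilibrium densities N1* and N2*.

Setting both brackets to zero gives the nullclines N1 + 0.533N2 = 770 and 0.426N1 + N2 = 470.
Substituting N2 = 470 - 0.426N1 into the first: N1(1 - 0.533·0.426) = 770 - 0.533·470.
So N1* = 519/0.773 = 672, and then N2* = 470 - 0.426·672 = 184.

N1* ≈ 672, N2* ≈ 184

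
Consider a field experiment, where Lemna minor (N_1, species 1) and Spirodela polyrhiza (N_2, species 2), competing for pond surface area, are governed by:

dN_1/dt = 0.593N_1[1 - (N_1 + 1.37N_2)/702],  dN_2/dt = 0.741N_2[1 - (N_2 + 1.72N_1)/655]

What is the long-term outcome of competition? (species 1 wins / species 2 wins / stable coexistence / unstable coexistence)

unstable coexistence (outcome depends on initial conditions)

Compare the nullcline intercepts: K1/α12 = 702/1.37 = 512 < K2 = 655; K2/α21 = 655/1.72 = 381 < K1 = 702.
Since both are reversed, neither can invade when rare; the interior point is a saddle.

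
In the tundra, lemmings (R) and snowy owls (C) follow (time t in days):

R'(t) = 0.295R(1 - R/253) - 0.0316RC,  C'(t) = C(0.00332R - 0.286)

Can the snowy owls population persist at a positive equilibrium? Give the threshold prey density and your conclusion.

Threshold R = 86.1; K > 86.1, so yes, the predator persists.

The predator equation gives dC/dt > 0 only when R > 0.286/0.00332 = 86.1.
Without the predator, R → K = 253. Since 253 > 86.1, the predator can invade and persist.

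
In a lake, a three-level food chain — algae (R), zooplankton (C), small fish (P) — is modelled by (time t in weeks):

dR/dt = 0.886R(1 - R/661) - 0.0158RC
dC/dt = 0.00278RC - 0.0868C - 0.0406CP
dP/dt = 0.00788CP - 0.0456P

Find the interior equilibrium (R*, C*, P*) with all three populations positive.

R* ≈ 593, C* ≈ 5.79, P* ≈ 38.5

From dP/dt = 0: 0.00788C* = 0.0456, so C* = 5.79.
From dR/dt = 0: 0.886(1 - R*/661) = 0.0158·5.79, giving R* = 661·(1 - 0.103) = 593.
From dC/dt = 0: 0.00278·593 - 0.0868 = 0.0406P*, so P* = 1.56/0.0406 = 38.5.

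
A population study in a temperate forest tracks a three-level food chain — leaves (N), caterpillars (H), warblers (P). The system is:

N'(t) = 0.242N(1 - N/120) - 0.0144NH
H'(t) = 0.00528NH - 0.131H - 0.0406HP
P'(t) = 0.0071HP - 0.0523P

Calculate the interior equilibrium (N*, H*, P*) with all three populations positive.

From dP/dt = 0: 0.0071H* = 0.0523, so H* = 7.37.
From dN/dt = 0: 0.242(1 - N*/120) = 0.0144·7.37, giving N* = 120·(1 - 0.438) = 67.4.
From dH/dt = 0: 0.00528·67.4 - 0.131 = 0.0406P*, so P* = 0.225/0.0406 = 5.54.

N* ≈ 67.4, H* ≈ 7.37, P* ≈ 5.54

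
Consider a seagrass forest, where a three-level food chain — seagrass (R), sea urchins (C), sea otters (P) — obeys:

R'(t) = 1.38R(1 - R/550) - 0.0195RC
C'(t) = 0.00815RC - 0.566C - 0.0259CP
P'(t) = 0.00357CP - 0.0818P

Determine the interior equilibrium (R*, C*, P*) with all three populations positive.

R* ≈ 372, C* ≈ 22.9, P* ≈ 95.2

From dP/dt = 0: 0.00357C* = 0.0818, so C* = 22.9.
From dR/dt = 0: 1.38(1 - R*/550) = 0.0195·22.9, giving R* = 550·(1 - 0.324) = 372.
From dC/dt = 0: 0.00815·372 - 0.566 = 0.0259P*, so P* = 2.47/0.0259 = 95.2.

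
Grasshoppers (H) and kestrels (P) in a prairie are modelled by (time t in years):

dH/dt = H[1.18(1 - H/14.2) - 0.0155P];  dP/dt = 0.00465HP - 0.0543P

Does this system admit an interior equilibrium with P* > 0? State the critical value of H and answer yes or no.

The predator equation gives dP/dt > 0 only when H > 0.0543/0.00465 = 11.7.
Without the predator, H → K = 14.2. Since 14.2 > 11.7, the predator can invade and persist.

Threshold H = 11.7; K > 11.7, so yes, the predator persists.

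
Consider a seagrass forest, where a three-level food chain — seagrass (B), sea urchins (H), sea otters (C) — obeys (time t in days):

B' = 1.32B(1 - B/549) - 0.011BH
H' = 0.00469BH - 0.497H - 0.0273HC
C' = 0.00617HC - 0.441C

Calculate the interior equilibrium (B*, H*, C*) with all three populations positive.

From dC/dt = 0: 0.00617H* = 0.441, so H* = 71.5.
From dB/dt = 0: 1.32(1 - B*/549) = 0.011·71.5, giving B* = 549·(1 - 0.596) = 222.
From dH/dt = 0: 0.00469·222 - 0.497 = 0.0273C*, so C* = 0.544/0.0273 = 19.9.

B* ≈ 222, H* ≈ 71.5, C* ≈ 19.9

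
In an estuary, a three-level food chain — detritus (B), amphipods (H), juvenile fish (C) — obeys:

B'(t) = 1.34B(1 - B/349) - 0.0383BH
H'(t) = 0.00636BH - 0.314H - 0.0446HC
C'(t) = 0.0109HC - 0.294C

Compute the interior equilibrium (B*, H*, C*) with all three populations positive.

B* ≈ 79.9, H* ≈ 27, C* ≈ 4.36

From dC/dt = 0: 0.0109H* = 0.294, so H* = 27.
From dB/dt = 0: 1.34(1 - B*/349) = 0.0383·27, giving B* = 349·(1 - 0.771) = 79.9.
From dH/dt = 0: 0.00636·79.9 - 0.314 = 0.0446C*, so C* = 0.194/0.0446 = 4.36.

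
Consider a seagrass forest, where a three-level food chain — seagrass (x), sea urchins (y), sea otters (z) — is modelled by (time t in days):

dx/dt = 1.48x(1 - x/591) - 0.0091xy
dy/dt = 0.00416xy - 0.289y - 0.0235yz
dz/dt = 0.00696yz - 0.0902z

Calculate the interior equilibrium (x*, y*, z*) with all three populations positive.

x* ≈ 544, y* ≈ 13, z* ≈ 84

From dz/dt = 0: 0.00696y* = 0.0902, so y* = 13.
From dx/dt = 0: 1.48(1 - x*/591) = 0.0091·13, giving x* = 591·(1 - 0.0797) = 544.
From dy/dt = 0: 0.00416·544 - 0.289 = 0.0235z*, so z* = 1.97/0.0235 = 84.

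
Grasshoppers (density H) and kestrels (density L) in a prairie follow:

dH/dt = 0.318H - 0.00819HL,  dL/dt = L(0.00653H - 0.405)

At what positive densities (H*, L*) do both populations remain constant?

H* ≈ 62, L* ≈ 38.8

Set dL/dt = 0 with L > 0: 0.00653H - 0.405 = 0, so H* = 0.405/0.00653 = 62.
Set dH/dt = 0 with H > 0: 0.318 - 0.00819L = 0, so L* = 0.318/0.00819 = 38.8.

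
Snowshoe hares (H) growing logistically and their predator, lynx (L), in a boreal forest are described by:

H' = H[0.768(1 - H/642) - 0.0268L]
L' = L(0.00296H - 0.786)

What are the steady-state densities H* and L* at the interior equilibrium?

From dL/dt = 0 with L > 0: 0.00296H* = 0.786, so H* = 266.
Substitute into dH/dt = 0: 0.768(1 - 266/642) = 0.0268L*.
The bracket is 0.586, giving L* = 0.45/0.0268 = 16.8.

H* ≈ 266, L* ≈ 16.8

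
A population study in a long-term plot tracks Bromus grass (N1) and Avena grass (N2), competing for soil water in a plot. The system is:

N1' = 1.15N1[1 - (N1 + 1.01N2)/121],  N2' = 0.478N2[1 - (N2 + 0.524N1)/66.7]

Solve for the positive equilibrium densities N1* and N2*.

Setting both brackets to zero gives the nullclines N1 + 1.01N2 = 121 and 0.524N1 + N2 = 66.7.
Substituting N2 = 66.7 - 0.524N1 into the first: N1(1 - 1.01·0.524) = 121 - 1.01·66.7.
So N1* = 53.6/0.471 = 114, and then N2* = 66.7 - 0.524·114 = 7.

N1* ≈ 114, N2* ≈ 7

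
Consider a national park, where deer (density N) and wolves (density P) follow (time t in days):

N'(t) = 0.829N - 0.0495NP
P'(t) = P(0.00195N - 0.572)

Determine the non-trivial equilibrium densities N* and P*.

Set dP/dt = 0 with P > 0: 0.00195N - 0.572 = 0, so N* = 0.572/0.00195 = 293.
Set dN/dt = 0 with N > 0: 0.829 - 0.0495P = 0, so P* = 0.829/0.0495 = 16.7.

N* ≈ 293, P* ≈ 16.7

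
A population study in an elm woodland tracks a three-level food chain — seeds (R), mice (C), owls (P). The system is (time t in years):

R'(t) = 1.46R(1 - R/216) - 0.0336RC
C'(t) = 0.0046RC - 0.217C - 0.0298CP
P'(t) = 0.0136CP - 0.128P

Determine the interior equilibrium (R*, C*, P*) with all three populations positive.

From dP/dt = 0: 0.0136C* = 0.128, so C* = 9.41.
From dR/dt = 0: 1.46(1 - R*/216) = 0.0336·9.41, giving R* = 216·(1 - 0.217) = 169.
From dC/dt = 0: 0.0046·169 - 0.217 = 0.0298P*, so P* = 0.561/0.0298 = 18.8.

R* ≈ 169, C* ≈ 9.41, P* ≈ 18.8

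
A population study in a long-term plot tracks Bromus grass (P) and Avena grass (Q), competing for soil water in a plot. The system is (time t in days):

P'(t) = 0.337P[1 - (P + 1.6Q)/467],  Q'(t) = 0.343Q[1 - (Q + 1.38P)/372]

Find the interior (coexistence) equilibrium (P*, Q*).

P* ≈ 106, Q* ≈ 226

Setting both brackets to zero gives the nullclines P + 1.6Q = 467 and 1.38P + Q = 372.
Substituting Q = 372 - 1.38P into the first: P(1 - 1.6·1.38) = 467 - 1.6·372.
So P* = -128/-1.21 = 106, and then Q* = 372 - 1.38·106 = 226.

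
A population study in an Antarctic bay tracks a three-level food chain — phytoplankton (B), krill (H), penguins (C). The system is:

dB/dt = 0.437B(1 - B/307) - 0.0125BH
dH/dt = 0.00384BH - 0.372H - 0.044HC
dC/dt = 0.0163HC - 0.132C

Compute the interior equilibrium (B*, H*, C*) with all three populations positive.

B* ≈ 236, H* ≈ 8.1, C* ≈ 12.1

From dC/dt = 0: 0.0163H* = 0.132, so H* = 8.1.
From dB/dt = 0: 0.437(1 - B*/307) = 0.0125·8.1, giving B* = 307·(1 - 0.232) = 236.
From dH/dt = 0: 0.00384·236 - 0.372 = 0.044C*, so C* = 0.534/0.044 = 12.1.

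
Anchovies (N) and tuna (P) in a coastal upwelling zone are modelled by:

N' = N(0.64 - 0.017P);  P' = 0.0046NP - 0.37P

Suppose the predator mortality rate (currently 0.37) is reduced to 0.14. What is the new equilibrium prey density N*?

At the interior fixed point, setting dP/dt = 0 with P > 0 fixes N* = (predator death rate)/(NP coefficient) — independent of the other coefficients.
With the change, N* = 0.14/0.0046 = 30.4; it falls from 80.4.

N* ≈ 30.4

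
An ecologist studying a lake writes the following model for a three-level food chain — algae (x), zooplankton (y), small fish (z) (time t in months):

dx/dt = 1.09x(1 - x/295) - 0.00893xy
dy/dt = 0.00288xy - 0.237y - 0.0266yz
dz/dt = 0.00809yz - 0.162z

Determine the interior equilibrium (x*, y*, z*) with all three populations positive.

x* ≈ 247, y* ≈ 20, z* ≈ 17.8

From dz/dt = 0: 0.00809y* = 0.162, so y* = 20.
From dx/dt = 0: 1.09(1 - x*/295) = 0.00893·20, giving x* = 295·(1 - 0.164) = 247.
From dy/dt = 0: 0.00288·247 - 0.237 = 0.0266z*, so z* = 0.473/0.0266 = 17.8.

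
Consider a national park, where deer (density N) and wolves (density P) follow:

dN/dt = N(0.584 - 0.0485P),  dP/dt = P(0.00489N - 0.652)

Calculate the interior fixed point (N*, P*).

N* ≈ 133, P* ≈ 12

Set dP/dt = 0 with P > 0: 0.00489N - 0.652 = 0, so N* = 0.652/0.00489 = 133.
Set dN/dt = 0 with N > 0: 0.584 - 0.0485P = 0, so P* = 0.584/0.0485 = 12.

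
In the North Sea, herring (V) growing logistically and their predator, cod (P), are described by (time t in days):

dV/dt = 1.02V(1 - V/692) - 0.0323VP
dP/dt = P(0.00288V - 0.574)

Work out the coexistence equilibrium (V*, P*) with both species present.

From dP/dt = 0 with P > 0: 0.00288V* = 0.574, so V* = 199.
Substitute into dV/dt = 0: 1.02(1 - 199/692) = 0.0323P*.
The bracket is 0.712, giving P* = 0.726/0.0323 = 22.5.

V* ≈ 199, P* ≈ 22.5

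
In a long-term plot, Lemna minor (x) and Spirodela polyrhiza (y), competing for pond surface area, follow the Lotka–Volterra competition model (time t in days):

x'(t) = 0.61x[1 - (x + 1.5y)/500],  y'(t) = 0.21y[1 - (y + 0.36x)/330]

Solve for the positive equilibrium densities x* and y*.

Setting both brackets to zero gives the nullclines x + 1.5y = 500 and 0.36x + y = 330.
Substituting y = 330 - 0.36x into the first: x(1 - 1.5·0.36) = 500 - 1.5·330.
So x* = 5/0.46 = 10.9, and then y* = 330 - 0.36·10.9 = 326.

x* ≈ 10.9, y* ≈ 326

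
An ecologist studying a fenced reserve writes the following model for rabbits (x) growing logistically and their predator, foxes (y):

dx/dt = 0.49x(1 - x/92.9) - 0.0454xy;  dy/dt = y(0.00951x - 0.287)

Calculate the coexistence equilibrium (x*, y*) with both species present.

x* ≈ 30.2, y* ≈ 7.29

From dy/dt = 0 with y > 0: 0.00951x* = 0.287, so x* = 30.2.
Substitute into dx/dt = 0: 0.49(1 - 30.2/92.9) = 0.0454y*.
The bracket is 0.675, giving y* = 0.331/0.0454 = 7.29.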